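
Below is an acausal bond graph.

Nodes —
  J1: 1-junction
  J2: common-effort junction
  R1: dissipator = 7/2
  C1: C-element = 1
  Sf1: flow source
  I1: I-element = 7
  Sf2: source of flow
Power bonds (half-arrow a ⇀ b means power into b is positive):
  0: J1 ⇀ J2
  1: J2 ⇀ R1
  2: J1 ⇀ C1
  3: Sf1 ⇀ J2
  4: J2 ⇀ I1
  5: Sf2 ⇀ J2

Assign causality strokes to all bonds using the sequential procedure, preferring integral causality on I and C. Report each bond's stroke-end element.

β3 stroke→Sf1  (Sf1 (Sf) sets flow on bond)
β5 stroke→Sf2  (Sf2: flow source, stroke at near end)
β2 stroke→J1  (prefer integral on C1)
β0 stroke→J2  (closing 1-jn rule on J1)
β1 stroke→R1  (J2 effort already set via bond 0)
β4 stroke→I1  (common-e at J2 fixed by 0)

#0 →J2
#1 →R1
#2 →J1
#3 →Sf1
#4 →I1
#5 →Sf2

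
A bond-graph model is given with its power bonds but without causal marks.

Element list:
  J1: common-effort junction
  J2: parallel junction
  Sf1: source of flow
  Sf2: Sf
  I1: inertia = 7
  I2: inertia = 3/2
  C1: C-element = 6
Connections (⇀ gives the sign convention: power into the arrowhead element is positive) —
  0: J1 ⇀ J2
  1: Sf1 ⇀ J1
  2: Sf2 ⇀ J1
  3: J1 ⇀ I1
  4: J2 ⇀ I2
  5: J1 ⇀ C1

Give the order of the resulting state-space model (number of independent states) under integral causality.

bond 1 stroke at Sf1  (Sf1 (Sf) sets flow on bond)
bond 2 stroke at Sf2  (Sf2 (Sf) sets flow on bond)
bond 3 stroke at I1  (I1 outputs flow p/I1)
bond 4 stroke at I2  (I2: I, integral causality)
bond 0 stroke at J2  (closing 0-jn rule on J2)
bond 5 stroke at J1  (only one effort-in slot at J1)

3  (C1, I1, I2 all integral)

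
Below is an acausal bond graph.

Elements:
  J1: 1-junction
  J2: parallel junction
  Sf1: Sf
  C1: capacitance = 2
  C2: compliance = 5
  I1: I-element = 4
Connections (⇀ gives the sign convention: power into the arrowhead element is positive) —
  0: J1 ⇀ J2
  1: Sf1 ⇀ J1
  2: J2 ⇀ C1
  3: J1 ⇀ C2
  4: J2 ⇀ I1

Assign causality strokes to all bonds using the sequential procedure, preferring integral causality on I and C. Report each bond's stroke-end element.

#1 →Sf1  (Sf1 (Sf) sets flow on bond)
#0 →J1  (common-f at J1 fixed by 1)
#3 →J1  (J1 flow already set via bond 1)
#2 →J2  (prefer integral on C1)
#4 →I1  (J2: bond 2 brought effort, rest push out)

bond 0 |J1
bond 1 |Sf1
bond 2 |J2
bond 3 |J1
bond 4 |I1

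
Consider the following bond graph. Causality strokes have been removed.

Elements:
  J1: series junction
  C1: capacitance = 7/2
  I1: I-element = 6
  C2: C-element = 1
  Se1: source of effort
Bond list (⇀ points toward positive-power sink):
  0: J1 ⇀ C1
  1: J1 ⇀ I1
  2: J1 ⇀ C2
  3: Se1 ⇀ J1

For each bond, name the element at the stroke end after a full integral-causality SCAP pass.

bond 3 stroke→J1  (Se1 (Se) sets effort on bond)
bond 0 stroke→J1  (C1: C, integral causality)
bond 1 stroke→I1  (I1 integral (f out))
bond 2 stroke→J1  (J1 flow already set via bond 1)

#0 stroke at J1
#1 stroke at I1
#2 stroke at J1
#3 stroke at J1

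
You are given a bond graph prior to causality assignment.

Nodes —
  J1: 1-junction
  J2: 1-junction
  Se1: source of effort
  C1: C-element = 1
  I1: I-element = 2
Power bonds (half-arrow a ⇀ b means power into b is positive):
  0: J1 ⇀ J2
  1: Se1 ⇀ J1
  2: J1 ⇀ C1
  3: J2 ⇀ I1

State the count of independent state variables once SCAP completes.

#1 →J1  (Se1: effort source, stroke at far end)
#2 →J1  (C1 outputs effort q/C1)
#0 →J2  (closing 1-jn rule on J1)
#3 →I1  (closing 1-jn rule on J2)

2  (C1, I1 all integral)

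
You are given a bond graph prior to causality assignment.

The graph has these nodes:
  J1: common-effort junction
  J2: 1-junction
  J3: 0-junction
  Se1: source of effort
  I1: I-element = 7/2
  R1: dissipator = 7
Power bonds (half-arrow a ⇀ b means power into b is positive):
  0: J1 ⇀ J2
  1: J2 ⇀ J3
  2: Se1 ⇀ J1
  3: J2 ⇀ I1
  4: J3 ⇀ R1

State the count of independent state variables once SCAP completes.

1  (I1 all integral)

b2 stroke→J1  (Se1 (Se) sets effort on bond)
b0 stroke→J2  (0-jn J1 has e-setter on 2)
b3 stroke→I1  (prefer integral on I1)
b1 stroke→J2  (J2: bond 3 brought flow, rest push out)
b4 stroke→J3  (only one effort-in slot at J3)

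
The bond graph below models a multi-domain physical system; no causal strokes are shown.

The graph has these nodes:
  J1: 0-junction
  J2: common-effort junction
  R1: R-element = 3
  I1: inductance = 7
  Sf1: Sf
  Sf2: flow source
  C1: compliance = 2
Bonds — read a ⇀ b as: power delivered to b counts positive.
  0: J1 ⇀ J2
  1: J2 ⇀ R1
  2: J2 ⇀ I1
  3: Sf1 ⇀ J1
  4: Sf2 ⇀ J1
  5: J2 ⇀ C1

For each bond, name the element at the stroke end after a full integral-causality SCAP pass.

b3 stroke at Sf1  (Sf1: flow source, stroke at near end)
b4 stroke at Sf2  (Sf2 fixes flow; stroke at Sf2)
b0 stroke at J1  (closing 0-jn rule on J1)
b2 stroke at I1  (I1: I, integral causality)
b5 stroke at J2  (C1 outputs effort q/C1)
b1 stroke at R1  (J2: bond 5 brought effort, rest push out)

#0 stroke→J1
#1 stroke→R1
#2 stroke→I1
#3 stroke→Sf1
#4 stroke→Sf2
#5 stroke→J2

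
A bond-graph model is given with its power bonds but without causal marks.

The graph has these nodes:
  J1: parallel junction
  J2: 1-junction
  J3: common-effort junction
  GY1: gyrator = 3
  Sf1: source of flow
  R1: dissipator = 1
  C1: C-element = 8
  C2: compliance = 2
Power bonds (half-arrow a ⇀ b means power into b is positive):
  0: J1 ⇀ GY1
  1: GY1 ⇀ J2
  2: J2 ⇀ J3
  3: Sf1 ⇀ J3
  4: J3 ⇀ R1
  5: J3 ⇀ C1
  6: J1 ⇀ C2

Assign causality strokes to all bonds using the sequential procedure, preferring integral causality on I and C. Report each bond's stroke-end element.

β0 stroke→GY1
β1 stroke→GY1
β2 stroke→J2
β3 stroke→Sf1
β4 stroke→R1
β5 stroke→J3
β6 stroke→J1

β3 stroke→Sf1  (Sf1 (Sf) sets flow on bond)
β5 stroke→J3  (C1 outputs effort q/C1)
β2 stroke→J2  (0-jn J3 has e-setter on 5)
β4 stroke→R1  (J3 effort already set via bond 5)
β1 stroke→GY1  (J2: last free bond brings flow in)
β0 stroke→GY1  (through GY1, causality inverts; strokes same side of GY1)
β6 stroke→J1  (closing 0-jn rule on J1)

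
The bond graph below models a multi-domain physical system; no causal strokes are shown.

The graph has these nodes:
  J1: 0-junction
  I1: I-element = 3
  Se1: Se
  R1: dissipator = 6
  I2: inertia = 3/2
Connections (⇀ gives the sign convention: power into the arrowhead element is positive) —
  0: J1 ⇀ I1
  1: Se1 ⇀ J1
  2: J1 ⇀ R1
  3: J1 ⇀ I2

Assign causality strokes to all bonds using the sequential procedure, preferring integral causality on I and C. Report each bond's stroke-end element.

bond 1 →J1  (Se1 fixes effort; stroke away)
bond 0 →I1  (J1 effort already set via bond 1)
bond 2 →R1  (0-jn J1 has e-setter on 1)
bond 3 →I2  (common-e at J1 fixed by 1)

#0 stroke at I1
#1 stroke at J1
#2 stroke at R1
#3 stroke at I2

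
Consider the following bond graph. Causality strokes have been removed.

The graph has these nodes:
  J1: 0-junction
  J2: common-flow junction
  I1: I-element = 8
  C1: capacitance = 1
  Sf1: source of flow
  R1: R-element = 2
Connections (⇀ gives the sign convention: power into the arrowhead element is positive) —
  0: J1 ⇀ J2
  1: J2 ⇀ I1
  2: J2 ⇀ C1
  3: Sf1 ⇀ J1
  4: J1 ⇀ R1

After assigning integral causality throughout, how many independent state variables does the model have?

b3 stroke at Sf1  (Sf1 fixes flow; stroke at Sf1)
b1 stroke at I1  (I1: I, integral causality)
b0 stroke at J2  (J2 flow already set via bond 1)
b2 stroke at J2  (1-jn J2 has f-setter on 1)
b4 stroke at J1  (J1 needs exactly one e-in)

2  (C1, I1 all integral)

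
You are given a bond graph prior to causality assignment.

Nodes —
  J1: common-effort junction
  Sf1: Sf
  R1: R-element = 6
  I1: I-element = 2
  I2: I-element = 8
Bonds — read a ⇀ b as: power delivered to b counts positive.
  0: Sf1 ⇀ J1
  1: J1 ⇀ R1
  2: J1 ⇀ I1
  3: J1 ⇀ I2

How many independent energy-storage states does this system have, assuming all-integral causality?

2  (I1, I2 all integral)

bond 0 →Sf1  (source Sf1 imposes f)
bond 2 →I1  (prefer integral on I1)
bond 3 →I2  (prefer integral on I2)
bond 1 →J1  (closing 0-jn rule on J1)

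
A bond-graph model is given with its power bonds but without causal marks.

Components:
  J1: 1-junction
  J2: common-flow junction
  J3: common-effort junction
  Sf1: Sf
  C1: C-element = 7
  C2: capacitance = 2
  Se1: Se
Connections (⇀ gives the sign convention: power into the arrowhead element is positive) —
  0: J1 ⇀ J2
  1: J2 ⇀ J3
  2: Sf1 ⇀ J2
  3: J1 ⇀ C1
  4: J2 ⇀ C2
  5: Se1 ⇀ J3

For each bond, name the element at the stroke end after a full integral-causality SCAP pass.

bond 0 |J2
bond 1 |J2
bond 2 |Sf1
bond 3 |J1
bond 4 |J2
bond 5 |J3

#2 stroke at Sf1  (Sf1 (Sf) sets flow on bond)
#5 stroke at J3  (Se1 fixes effort; stroke away)
#0 stroke at J2  (common-f at J2 fixed by 2)
#1 stroke at J2  (J2 flow already set via bond 2)
#4 stroke at J2  (common-f at J2 fixed by 2)
#3 stroke at J1  (J1 flow already set via bond 0)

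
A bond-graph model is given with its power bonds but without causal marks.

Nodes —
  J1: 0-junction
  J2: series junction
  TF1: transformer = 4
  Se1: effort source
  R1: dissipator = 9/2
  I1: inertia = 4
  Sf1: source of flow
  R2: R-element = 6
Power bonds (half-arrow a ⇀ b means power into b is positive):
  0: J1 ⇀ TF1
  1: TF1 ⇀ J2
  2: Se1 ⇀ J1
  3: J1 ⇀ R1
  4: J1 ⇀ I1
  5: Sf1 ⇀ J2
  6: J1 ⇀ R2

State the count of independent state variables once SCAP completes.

1  (I1 all integral)

b2 →J1  (source Se1 imposes e)
b5 →Sf1  (Sf1 fixes flow; stroke at Sf1)
b0 →TF1  (common-e at J1 fixed by 2)
b3 →R1  (common-e at J1 fixed by 2)
b4 →I1  (J1 effort already set via bond 2)
b6 →R2  (common-e at J1 fixed by 2)
b1 →J2  (common-f at J2 fixed by 5)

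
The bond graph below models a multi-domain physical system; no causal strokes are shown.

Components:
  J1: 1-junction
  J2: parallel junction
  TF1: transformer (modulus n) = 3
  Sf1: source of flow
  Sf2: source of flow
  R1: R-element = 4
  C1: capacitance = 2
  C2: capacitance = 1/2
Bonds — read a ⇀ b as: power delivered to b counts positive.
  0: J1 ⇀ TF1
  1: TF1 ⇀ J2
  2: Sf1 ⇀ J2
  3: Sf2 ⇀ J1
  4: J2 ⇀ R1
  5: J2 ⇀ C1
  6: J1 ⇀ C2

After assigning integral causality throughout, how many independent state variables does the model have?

bond 2 stroke→Sf1  (Sf1: flow source, stroke at near end)
bond 3 stroke→Sf2  (Sf2 fixes flow; stroke at Sf2)
bond 0 stroke→J1  (1-jn J1 has f-setter on 3)
bond 6 stroke→J1  (J1: bond 3 brought flow, rest push out)
bond 1 stroke→TF1  (TF1: transformer flips bond 0)
bond 5 stroke→J2  (C1 integral (e out))
bond 4 stroke→R1  (0-jn J2 has e-setter on 5)

2  (C1, C2 all integral)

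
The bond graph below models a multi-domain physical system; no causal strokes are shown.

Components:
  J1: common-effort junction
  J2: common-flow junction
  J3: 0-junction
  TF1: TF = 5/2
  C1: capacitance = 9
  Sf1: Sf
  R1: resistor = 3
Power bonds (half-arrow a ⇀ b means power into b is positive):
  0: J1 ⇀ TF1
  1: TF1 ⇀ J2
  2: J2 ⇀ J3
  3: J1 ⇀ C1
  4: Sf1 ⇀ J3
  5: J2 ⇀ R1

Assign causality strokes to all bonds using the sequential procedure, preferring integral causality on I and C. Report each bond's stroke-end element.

β0 stroke at TF1
β1 stroke at J2
β2 stroke at J3
β3 stroke at J1
β4 stroke at Sf1
β5 stroke at J2

β4 |Sf1  (Sf1 (Sf) sets flow on bond)
β2 |J3  (closing 0-jn rule on J3)
β1 |J2  (common-f at J2 fixed by 2)
β5 |J2  (common-f at J2 fixed by 2)
β0 |TF1  (TF TF1: opposite of bond 1)
β3 |J1  (closing 0-jn rule on J1)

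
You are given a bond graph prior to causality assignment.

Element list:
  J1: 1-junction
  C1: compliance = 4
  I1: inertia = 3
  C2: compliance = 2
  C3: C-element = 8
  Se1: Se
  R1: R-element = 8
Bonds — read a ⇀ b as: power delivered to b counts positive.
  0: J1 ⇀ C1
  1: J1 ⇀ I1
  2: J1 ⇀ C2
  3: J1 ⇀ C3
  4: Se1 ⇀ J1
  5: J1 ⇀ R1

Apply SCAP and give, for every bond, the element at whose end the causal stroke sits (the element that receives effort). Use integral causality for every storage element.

bond 4 |J1  (source Se1 imposes e)
bond 0 |J1  (C1: C, integral causality)
bond 1 |I1  (I1 outputs flow p/I1)
bond 2 |J1  (J1 flow already set via bond 1)
bond 3 |J1  (J1: bond 1 brought flow, rest push out)
bond 5 |J1  (common-f at J1 fixed by 1)

bond 0 stroke→J1
bond 1 stroke→I1
bond 2 stroke→J1
bond 3 stroke→J1
bond 4 stroke→J1
bond 5 stroke→J1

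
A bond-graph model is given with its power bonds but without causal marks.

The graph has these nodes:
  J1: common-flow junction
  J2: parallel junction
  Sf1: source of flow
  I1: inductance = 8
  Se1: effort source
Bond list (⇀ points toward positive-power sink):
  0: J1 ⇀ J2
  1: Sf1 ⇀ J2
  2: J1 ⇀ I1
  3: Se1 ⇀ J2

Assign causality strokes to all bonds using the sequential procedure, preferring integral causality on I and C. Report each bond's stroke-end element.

bond 1 stroke at Sf1  (Sf1 (Sf) sets flow on bond)
bond 3 stroke at J2  (Se1 (Se) sets effort on bond)
bond 0 stroke at J1  (common-e at J2 fixed by 3)
bond 2 stroke at I1  (only one flow-in slot at J1)

b0 |J1
b1 |Sf1
b2 |I1
b3 |J2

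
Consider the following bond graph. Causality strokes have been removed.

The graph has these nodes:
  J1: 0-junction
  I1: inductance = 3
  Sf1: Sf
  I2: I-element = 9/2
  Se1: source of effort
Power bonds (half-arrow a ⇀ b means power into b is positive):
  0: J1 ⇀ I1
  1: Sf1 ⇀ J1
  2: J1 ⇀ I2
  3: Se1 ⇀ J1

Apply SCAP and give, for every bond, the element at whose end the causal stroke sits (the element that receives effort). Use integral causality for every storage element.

b1 stroke→Sf1  (Sf1 fixes flow; stroke at Sf1)
b3 stroke→J1  (source Se1 imposes e)
b0 stroke→I1  (0-jn J1 has e-setter on 3)
b2 stroke→I2  (J1: bond 3 brought effort, rest push out)

#0 |I1
#1 |Sf1
#2 |I2
#3 |J1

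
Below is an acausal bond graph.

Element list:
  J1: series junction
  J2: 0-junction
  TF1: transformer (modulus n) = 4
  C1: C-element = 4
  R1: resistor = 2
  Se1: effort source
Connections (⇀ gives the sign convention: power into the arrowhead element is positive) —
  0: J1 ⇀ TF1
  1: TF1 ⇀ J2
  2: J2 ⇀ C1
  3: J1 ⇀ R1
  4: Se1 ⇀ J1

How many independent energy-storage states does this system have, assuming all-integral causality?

1  (C1 all integral)

#4 |J1  (Se1 (Se) sets effort on bond)
#2 |J2  (C1 integral (e out))
#1 |TF1  (0-jn J2 has e-setter on 2)
#0 |J1  (through TF1, causality passes straight; one stroke at TF1)
#3 |R1  (closing 1-jn rule on J1)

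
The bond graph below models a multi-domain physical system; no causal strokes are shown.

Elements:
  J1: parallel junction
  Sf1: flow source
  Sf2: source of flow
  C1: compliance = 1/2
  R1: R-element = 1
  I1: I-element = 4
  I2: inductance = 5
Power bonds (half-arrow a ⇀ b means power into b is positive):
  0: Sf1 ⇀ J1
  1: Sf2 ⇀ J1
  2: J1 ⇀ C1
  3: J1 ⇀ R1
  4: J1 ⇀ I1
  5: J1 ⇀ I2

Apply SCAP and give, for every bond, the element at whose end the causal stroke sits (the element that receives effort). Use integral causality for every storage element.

β0 →Sf1  (Sf1 (Sf) sets flow on bond)
β1 →Sf2  (source Sf2 imposes f)
β2 →J1  (prefer integral on C1)
β3 →R1  (0-jn J1 has e-setter on 2)
β4 →I1  (J1: bond 2 brought effort, rest push out)
β5 →I2  (common-e at J1 fixed by 2)

#0 →Sf1
#1 →Sf2
#2 →J1
#3 →R1
#4 →I1
#5 →I2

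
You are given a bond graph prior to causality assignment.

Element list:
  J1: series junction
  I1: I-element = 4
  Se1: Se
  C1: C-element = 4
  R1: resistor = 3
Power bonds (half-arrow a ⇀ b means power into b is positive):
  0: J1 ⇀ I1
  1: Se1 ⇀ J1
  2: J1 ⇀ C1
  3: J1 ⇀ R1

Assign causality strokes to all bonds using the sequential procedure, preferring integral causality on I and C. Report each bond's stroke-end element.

b0 |I1
b1 |J1
b2 |J1
b3 |J1

b1 stroke→J1  (Se1: effort source, stroke at far end)
b0 stroke→I1  (I1 integral (f out))
b2 stroke→J1  (J1 flow already set via bond 0)
b3 stroke→J1  (1-jn J1 has f-setter on 0)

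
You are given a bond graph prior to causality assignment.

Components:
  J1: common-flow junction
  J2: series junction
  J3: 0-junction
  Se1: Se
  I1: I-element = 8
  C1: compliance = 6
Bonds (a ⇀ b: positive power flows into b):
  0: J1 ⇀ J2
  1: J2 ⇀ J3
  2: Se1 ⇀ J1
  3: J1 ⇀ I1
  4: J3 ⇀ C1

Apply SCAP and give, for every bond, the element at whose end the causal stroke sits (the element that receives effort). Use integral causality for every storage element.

b0 stroke→J1
b1 stroke→J2
b2 stroke→J1
b3 stroke→I1
b4 stroke→J3

#2 →J1  (Se1: effort source, stroke at far end)
#3 →I1  (prefer integral on I1)
#0 →J1  (J1 flow already set via bond 3)
#1 →J2  (J2: bond 0 brought flow, rest push out)
#4 →J3  (only one effort-in slot at J3)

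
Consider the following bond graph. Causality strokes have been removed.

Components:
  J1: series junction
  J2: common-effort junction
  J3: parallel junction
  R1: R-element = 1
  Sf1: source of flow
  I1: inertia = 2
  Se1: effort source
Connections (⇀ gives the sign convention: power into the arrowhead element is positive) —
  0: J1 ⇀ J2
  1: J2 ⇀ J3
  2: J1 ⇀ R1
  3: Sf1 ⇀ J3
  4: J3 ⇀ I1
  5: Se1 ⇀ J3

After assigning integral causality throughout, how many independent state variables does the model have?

β3 stroke→Sf1  (Sf1 fixes flow; stroke at Sf1)
β5 stroke→J3  (Se1 (Se) sets effort on bond)
β1 stroke→J2  (J3 effort already set via bond 5)
β4 stroke→I1  (0-jn J3 has e-setter on 5)
β0 stroke→J1  (J2 effort already set via bond 1)
β2 stroke→R1  (J1: last free bond brings flow in)

1  (I1 all integral)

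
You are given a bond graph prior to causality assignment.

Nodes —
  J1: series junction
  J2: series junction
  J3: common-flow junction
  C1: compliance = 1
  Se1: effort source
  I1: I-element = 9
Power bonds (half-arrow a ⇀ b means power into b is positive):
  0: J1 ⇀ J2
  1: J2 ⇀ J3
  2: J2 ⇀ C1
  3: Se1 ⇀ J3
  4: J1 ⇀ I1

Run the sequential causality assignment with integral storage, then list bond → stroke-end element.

bond 0 →J1
bond 1 →J2
bond 2 →J2
bond 3 →J3
bond 4 →I1

#3 →J3  (Se1: effort source, stroke at far end)
#1 →J2  (J3: last free bond brings flow in)
#2 →J2  (C1: C, integral causality)
#0 →J1  (J2: last free bond brings flow in)
#4 →I1  (J1: last free bond brings flow in)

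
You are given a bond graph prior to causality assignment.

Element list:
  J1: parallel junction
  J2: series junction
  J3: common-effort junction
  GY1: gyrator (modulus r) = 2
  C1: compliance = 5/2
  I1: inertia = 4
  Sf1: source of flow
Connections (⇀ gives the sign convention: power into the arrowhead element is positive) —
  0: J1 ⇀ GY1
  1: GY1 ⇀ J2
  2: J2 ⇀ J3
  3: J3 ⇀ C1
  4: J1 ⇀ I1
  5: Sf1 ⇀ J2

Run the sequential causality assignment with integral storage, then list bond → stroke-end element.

β5 stroke at Sf1  (Sf1 (Sf) sets flow on bond)
β1 stroke at J2  (common-f at J2 fixed by 5)
β2 stroke at J2  (common-f at J2 fixed by 5)
β3 stroke at J3  (J3 needs exactly one e-in)
β0 stroke at J1  (GY GY1: same side as bond 1)
β4 stroke at I1  (J1 effort already set via bond 0)

β0 stroke at J1
β1 stroke at J2
β2 stroke at J2
β3 stroke at J3
β4 stroke at I1
β5 stroke at Sf1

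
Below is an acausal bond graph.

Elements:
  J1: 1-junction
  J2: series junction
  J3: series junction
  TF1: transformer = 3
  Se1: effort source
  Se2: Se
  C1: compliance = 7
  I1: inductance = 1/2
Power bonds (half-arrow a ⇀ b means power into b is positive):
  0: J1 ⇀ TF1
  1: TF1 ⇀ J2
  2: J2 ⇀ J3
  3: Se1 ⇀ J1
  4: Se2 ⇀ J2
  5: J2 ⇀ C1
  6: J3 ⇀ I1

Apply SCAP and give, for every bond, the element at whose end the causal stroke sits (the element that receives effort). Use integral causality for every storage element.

β0 |TF1
β1 |J2
β2 |J3
β3 |J1
β4 |J2
β5 |J2
β6 |I1

bond 3 stroke at J1  (Se1 (Se) sets effort on bond)
bond 4 stroke at J2  (Se2: effort source, stroke at far end)
bond 0 stroke at TF1  (J1 needs exactly one f-in)
bond 1 stroke at J2  (TF TF1: opposite of bond 0)
bond 5 stroke at J2  (C1 integral (e out))
bond 2 stroke at J3  (only one flow-in slot at J2)
bond 6 stroke at I1  (only one flow-in slot at J3)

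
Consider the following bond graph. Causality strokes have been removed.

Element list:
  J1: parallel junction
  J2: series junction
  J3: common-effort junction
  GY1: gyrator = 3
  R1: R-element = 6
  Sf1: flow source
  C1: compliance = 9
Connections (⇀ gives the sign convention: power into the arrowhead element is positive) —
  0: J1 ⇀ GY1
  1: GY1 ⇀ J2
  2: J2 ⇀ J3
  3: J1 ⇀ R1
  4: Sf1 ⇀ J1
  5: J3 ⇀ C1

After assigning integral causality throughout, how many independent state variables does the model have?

#4 →Sf1  (Sf1 fixes flow; stroke at Sf1)
#5 →J3  (C1: C, integral causality)
#2 →J2  (J3 effort already set via bond 5)
#1 →GY1  (J2 needs exactly one f-in)
#0 →GY1  (GY GY1: same side as bond 1)
#3 →J1  (closing 0-jn rule on J1)

1  (C1 all integral)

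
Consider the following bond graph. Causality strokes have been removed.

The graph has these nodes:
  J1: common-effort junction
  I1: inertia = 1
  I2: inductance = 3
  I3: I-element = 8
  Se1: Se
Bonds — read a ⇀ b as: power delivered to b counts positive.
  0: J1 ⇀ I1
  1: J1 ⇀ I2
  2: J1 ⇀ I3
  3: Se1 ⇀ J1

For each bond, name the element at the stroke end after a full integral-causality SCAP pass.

β0 stroke at I1
β1 stroke at I2
β2 stroke at I3
β3 stroke at J1

#3 stroke→J1  (Se1: effort source, stroke at far end)
#0 stroke→I1  (J1 effort already set via bond 3)
#1 stroke→I2  (J1 effort already set via bond 3)
#2 stroke→I3  (J1 effort already set via bond 3)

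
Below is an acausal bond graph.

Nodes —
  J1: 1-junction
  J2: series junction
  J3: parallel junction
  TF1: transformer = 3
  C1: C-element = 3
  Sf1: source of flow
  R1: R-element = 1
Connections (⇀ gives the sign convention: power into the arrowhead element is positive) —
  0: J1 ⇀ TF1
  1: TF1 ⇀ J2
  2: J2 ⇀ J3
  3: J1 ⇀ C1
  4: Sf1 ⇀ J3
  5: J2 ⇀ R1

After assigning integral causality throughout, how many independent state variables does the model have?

b4 |Sf1  (Sf1 (Sf) sets flow on bond)
b2 |J3  (only one effort-in slot at J3)
b1 |J2  (J2 flow already set via bond 2)
b5 |J2  (J2 flow already set via bond 2)
b0 |TF1  (TF1 one-in-one-out from 1)
b3 |J1  (J1: bond 0 brought flow, rest push out)

1  (C1 all integral)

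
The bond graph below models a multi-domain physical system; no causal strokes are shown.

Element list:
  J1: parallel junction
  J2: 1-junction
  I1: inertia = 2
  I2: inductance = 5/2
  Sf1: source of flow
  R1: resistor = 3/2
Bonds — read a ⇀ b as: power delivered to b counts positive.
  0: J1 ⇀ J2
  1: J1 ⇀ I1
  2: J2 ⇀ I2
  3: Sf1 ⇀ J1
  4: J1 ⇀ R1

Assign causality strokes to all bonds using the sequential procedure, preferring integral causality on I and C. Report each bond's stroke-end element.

β0 |J2
β1 |I1
β2 |I2
β3 |Sf1
β4 |J1

#3 →Sf1  (source Sf1 imposes f)
#1 →I1  (I1: I, integral causality)
#2 →I2  (I2 outputs flow p/I2)
#0 →J2  (common-f at J2 fixed by 2)
#4 →J1  (only one effort-in slot at J1)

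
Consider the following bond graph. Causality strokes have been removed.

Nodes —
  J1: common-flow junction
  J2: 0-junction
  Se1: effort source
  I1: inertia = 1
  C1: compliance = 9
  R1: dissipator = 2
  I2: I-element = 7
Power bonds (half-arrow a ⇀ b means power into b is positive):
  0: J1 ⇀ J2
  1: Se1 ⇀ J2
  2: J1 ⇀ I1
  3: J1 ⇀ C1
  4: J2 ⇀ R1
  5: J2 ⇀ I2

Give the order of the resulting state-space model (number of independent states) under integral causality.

3  (C1, I1, I2 all integral)

#1 stroke→J2  (Se1: effort source, stroke at far end)
#0 stroke→J1  (common-e at J2 fixed by 1)
#4 stroke→R1  (0-jn J2 has e-setter on 1)
#5 stroke→I2  (J2 effort already set via bond 1)
#2 stroke→I1  (I1 integral (f out))
#3 stroke→J1  (J1: bond 2 brought flow, rest push out)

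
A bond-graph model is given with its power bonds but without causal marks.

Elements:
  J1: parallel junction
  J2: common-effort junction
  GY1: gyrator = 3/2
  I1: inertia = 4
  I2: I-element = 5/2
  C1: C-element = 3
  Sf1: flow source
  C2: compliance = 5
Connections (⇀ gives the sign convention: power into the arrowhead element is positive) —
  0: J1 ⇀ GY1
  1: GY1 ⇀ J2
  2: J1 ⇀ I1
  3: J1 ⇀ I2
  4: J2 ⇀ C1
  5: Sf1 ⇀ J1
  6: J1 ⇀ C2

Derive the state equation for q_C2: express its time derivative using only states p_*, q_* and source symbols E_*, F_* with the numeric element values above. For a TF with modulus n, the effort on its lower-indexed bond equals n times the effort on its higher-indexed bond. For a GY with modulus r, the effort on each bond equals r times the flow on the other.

dq_C2/dt = F_Sf1 - p_I1/4 - 2*p_I2/5 - 2*q_C1/9

β5 →Sf1  (Sf1: flow source, stroke at near end)
β2 →I1  (I1 outputs flow p/I1)
β3 →I2  (I2: I, integral causality)
β4 →J2  (C1: C, integral causality)
β1 →GY1  (J2: bond 4 brought effort, rest push out)
β0 →GY1  (GY1: gyrator matches bond 1)
β6 →J1  (closing 0-jn rule on J1)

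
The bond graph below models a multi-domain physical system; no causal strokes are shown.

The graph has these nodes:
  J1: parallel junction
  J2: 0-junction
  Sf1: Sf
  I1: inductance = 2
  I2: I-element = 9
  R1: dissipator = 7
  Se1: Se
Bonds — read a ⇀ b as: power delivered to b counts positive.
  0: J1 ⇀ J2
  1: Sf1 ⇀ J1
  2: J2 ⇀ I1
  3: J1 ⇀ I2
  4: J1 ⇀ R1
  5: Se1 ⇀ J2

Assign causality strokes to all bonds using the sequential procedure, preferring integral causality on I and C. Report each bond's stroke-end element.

bond 0 |J1
bond 1 |Sf1
bond 2 |I1
bond 3 |I2
bond 4 |R1
bond 5 |J2

β1 stroke at Sf1  (Sf1 (Sf) sets flow on bond)
β5 stroke at J2  (Se1 (Se) sets effort on bond)
β0 stroke at J1  (J2: bond 5 brought effort, rest push out)
β2 stroke at I1  (J2 effort already set via bond 5)
β3 stroke at I2  (0-jn J1 has e-setter on 0)
β4 stroke at R1  (J1 effort already set via bond 0)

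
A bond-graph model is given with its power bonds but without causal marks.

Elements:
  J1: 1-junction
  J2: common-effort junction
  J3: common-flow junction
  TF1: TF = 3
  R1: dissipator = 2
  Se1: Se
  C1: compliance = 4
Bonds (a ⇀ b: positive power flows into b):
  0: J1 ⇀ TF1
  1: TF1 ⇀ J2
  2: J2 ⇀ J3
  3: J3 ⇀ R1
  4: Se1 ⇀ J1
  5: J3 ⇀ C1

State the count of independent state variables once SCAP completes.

bond 4 stroke→J1  (Se1 (Se) sets effort on bond)
bond 0 stroke→TF1  (only one flow-in slot at J1)
bond 1 stroke→J2  (TF1: transformer flips bond 0)
bond 2 stroke→J3  (J2 effort already set via bond 1)
bond 5 stroke→J3  (prefer integral on C1)
bond 3 stroke→R1  (J3: last free bond brings flow in)

1  (C1 all integral)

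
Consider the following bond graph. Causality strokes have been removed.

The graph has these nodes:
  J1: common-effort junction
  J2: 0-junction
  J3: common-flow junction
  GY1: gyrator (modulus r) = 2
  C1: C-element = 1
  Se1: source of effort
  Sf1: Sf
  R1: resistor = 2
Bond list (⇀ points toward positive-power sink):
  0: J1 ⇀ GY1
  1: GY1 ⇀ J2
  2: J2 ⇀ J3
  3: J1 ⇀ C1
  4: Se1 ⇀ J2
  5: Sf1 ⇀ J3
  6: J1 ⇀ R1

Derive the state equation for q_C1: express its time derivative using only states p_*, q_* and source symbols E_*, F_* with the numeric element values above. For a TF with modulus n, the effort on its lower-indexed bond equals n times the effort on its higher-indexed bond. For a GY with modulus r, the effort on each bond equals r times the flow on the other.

b4 |J2  (Se1 fixes effort; stroke away)
b5 |Sf1  (Sf1 fixes flow; stroke at Sf1)
b1 |GY1  (J2 effort already set via bond 4)
b2 |J3  (J2: bond 4 brought effort, rest push out)
b0 |GY1  (GY GY1: same side as bond 1)
b3 |J1  (C1 integral (e out))
b6 |R1  (common-e at J1 fixed by 3)

dq_C1/dt = -E_Se1/2 - q_C1/2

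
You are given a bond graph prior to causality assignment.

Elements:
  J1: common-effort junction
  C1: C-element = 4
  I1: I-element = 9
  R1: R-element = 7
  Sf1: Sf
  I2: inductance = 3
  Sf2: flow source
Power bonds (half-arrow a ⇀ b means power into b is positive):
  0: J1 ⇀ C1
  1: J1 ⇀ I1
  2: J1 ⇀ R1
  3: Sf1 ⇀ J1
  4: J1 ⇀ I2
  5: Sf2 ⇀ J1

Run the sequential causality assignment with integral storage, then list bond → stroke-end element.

#0 |J1
#1 |I1
#2 |R1
#3 |Sf1
#4 |I2
#5 |Sf2

#3 stroke at Sf1  (Sf1: flow source, stroke at near end)
#5 stroke at Sf2  (Sf2 (Sf) sets flow on bond)
#0 stroke at J1  (C1: C, integral causality)
#1 stroke at I1  (J1: bond 0 brought effort, rest push out)
#2 stroke at R1  (common-e at J1 fixed by 0)
#4 stroke at I2  (0-jn J1 has e-setter on 0)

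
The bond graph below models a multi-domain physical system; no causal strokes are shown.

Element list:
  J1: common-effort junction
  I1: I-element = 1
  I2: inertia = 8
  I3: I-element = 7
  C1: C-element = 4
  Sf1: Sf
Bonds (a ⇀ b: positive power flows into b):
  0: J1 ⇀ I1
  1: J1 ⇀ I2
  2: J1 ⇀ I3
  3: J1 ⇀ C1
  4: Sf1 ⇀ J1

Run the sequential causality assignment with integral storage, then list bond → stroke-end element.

bond 0 |I1
bond 1 |I2
bond 2 |I3
bond 3 |J1
bond 4 |Sf1

b4 stroke→Sf1  (source Sf1 imposes f)
b0 stroke→I1  (I1 integral (f out))
b1 stroke→I2  (I2 outputs flow p/I2)
b2 stroke→I3  (I3 integral (f out))
b3 stroke→J1  (closing 0-jn rule on J1)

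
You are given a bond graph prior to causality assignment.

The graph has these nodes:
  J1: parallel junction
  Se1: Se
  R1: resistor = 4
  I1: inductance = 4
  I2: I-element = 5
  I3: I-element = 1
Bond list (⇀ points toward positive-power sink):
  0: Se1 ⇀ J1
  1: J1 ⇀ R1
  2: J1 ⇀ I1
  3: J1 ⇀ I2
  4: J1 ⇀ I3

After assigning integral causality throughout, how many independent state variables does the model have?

3  (I1, I2, I3 all integral)

b0 |J1  (Se1: effort source, stroke at far end)
b1 |R1  (common-e at J1 fixed by 0)
b2 |I1  (J1: bond 0 brought effort, rest push out)
b3 |I2  (J1 effort already set via bond 0)
b4 |I3  (J1: bond 0 brought effort, rest push out)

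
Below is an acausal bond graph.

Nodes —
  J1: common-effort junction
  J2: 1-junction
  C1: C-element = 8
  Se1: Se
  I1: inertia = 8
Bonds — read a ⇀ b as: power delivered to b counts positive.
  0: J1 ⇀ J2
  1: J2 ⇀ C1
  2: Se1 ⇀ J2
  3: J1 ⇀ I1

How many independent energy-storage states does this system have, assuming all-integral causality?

2  (C1, I1 all integral)

#2 →J2  (Se1 fixes effort; stroke away)
#1 →J2  (C1 integral (e out))
#0 →J1  (J2 needs exactly one f-in)
#3 →I1  (common-e at J1 fixed by 0)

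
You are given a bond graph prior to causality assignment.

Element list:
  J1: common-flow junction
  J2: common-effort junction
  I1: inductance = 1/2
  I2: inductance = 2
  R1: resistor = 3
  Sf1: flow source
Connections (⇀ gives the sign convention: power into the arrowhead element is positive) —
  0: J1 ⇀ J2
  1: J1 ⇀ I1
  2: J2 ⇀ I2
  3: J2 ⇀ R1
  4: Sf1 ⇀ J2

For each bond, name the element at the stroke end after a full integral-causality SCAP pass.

b0 stroke at J1
b1 stroke at I1
b2 stroke at I2
b3 stroke at J2
b4 stroke at Sf1

#4 stroke→Sf1  (Sf1 fixes flow; stroke at Sf1)
#1 stroke→I1  (I1 integral (f out))
#0 stroke→J1  (J1 flow already set via bond 1)
#2 stroke→I2  (I2 integral (f out))
#3 stroke→J2  (J2: last free bond brings effort in)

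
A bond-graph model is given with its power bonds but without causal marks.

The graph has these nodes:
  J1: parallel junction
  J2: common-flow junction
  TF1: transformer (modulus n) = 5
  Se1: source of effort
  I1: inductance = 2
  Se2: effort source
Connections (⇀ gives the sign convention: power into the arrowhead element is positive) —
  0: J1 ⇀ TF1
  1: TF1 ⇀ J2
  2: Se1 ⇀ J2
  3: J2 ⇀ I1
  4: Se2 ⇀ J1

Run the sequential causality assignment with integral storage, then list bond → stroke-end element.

#2 |J2  (Se1: effort source, stroke at far end)
#4 |J1  (Se2 (Se) sets effort on bond)
#0 |TF1  (0-jn J1 has e-setter on 4)
#1 |J2  (through TF1, causality passes straight; one stroke at TF1)
#3 |I1  (J2 needs exactly one f-in)

bond 0 stroke at TF1
bond 1 stroke at J2
bond 2 stroke at J2
bond 3 stroke at I1
bond 4 stroke at J1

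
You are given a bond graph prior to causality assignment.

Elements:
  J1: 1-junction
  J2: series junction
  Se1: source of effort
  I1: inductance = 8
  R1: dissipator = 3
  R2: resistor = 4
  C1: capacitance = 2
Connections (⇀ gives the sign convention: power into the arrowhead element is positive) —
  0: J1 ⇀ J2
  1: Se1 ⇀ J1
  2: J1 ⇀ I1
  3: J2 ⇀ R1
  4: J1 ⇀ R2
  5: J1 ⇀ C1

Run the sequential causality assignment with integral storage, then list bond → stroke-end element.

β1 stroke at J1  (Se1 (Se) sets effort on bond)
β2 stroke at I1  (I1 outputs flow p/I1)
β0 stroke at J1  (1-jn J1 has f-setter on 2)
β4 stroke at J1  (common-f at J1 fixed by 2)
β5 stroke at J1  (common-f at J1 fixed by 2)
β3 stroke at J2  (J2: bond 0 brought flow, rest push out)

bond 0 stroke at J1
bond 1 stroke at J1
bond 2 stroke at I1
bond 3 stroke at J2
bond 4 stroke at J1
bond 5 stroke at J1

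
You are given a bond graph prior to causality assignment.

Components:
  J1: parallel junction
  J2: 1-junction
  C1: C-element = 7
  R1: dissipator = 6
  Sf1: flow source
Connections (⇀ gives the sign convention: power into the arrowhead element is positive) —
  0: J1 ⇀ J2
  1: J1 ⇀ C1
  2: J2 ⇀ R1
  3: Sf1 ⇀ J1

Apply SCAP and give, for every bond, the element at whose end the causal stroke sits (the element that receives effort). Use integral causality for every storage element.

β0 stroke→J2
β1 stroke→J1
β2 stroke→R1
β3 stroke→Sf1

#3 →Sf1  (source Sf1 imposes f)
#1 →J1  (C1: C, integral causality)
#0 →J2  (0-jn J1 has e-setter on 1)
#2 →R1  (J2 needs exactly one f-in)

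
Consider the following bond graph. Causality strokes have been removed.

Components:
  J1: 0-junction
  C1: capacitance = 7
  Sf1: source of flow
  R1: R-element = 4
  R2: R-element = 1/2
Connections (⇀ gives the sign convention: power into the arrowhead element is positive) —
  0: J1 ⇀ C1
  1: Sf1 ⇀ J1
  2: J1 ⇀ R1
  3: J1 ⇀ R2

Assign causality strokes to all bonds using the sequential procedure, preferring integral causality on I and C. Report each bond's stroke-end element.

bond 1 →Sf1  (source Sf1 imposes f)
bond 0 →J1  (C1 integral (e out))
bond 2 →R1  (0-jn J1 has e-setter on 0)
bond 3 →R2  (J1: bond 0 brought effort, rest push out)

bond 0 |J1
bond 1 |Sf1
bond 2 |R1
bond 3 |R2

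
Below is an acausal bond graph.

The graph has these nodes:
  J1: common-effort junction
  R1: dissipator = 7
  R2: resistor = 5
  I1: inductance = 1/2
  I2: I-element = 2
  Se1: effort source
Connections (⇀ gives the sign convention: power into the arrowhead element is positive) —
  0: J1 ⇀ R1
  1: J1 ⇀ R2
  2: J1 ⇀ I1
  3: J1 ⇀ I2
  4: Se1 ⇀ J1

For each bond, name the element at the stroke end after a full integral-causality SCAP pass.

β0 stroke→R1
β1 stroke→R2
β2 stroke→I1
β3 stroke→I2
β4 stroke→J1

#4 stroke→J1  (Se1 fixes effort; stroke away)
#0 stroke→R1  (J1: bond 4 brought effort, rest push out)
#1 stroke→R2  (J1 effort already set via bond 4)
#2 stroke→I1  (common-e at J1 fixed by 4)
#3 stroke→I2  (0-jn J1 has e-setter on 4)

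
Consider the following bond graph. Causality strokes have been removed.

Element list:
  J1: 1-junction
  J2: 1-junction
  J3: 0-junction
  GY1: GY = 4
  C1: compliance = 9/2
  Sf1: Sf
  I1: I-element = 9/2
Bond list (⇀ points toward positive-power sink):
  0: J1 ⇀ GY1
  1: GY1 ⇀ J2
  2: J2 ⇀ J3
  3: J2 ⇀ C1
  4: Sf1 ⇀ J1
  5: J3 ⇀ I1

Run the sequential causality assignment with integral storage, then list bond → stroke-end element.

bond 0 →J1
bond 1 →J2
bond 2 →J3
bond 3 →J2
bond 4 →Sf1
bond 5 →I1

b4 →Sf1  (Sf1: flow source, stroke at near end)
b0 →J1  (J1: bond 4 brought flow, rest push out)
b1 →J2  (GY GY1: same side as bond 0)
b3 →J2  (C1: C, integral causality)
b2 →J3  (J2 needs exactly one f-in)
b5 →I1  (common-e at J3 fixed by 2)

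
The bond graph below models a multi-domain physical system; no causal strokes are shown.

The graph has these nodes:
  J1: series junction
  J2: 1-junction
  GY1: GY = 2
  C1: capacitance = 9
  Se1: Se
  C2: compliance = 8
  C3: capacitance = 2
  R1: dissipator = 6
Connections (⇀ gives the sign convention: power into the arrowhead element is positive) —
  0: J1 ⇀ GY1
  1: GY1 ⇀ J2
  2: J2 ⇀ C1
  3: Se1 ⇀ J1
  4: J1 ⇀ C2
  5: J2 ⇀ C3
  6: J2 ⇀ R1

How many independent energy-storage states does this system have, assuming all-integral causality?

b3 stroke→J1  (Se1 (Se) sets effort on bond)
b2 stroke→J2  (prefer integral on C1)
b4 stroke→J1  (C2 integral (e out))
b0 stroke→GY1  (J1: last free bond brings flow in)
b1 stroke→GY1  (GY1 both-in/both-out from 0)
b5 stroke→J2  (J2: bond 1 brought flow, rest push out)
b6 stroke→J2  (1-jn J2 has f-setter on 1)

3  (C1, C2, C3 all integral)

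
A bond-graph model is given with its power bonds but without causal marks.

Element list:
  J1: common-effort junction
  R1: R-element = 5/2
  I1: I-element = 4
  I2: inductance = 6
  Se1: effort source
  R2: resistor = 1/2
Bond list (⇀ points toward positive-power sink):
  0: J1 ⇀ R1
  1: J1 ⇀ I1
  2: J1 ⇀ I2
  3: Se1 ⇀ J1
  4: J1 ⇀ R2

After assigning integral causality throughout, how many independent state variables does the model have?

bond 3 stroke→J1  (Se1 fixes effort; stroke away)
bond 0 stroke→R1  (0-jn J1 has e-setter on 3)
bond 1 stroke→I1  (J1 effort already set via bond 3)
bond 2 stroke→I2  (0-jn J1 has e-setter on 3)
bond 4 stroke→R2  (J1: bond 3 brought effort, rest push out)

2  (I1, I2 all integral)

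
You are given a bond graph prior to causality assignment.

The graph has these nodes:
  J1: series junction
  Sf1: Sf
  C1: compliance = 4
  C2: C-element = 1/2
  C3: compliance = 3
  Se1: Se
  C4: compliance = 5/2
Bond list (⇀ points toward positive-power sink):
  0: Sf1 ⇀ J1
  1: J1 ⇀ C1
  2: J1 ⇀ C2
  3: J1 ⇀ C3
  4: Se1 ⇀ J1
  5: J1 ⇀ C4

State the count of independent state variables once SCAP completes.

4  (C1, C2, C3, C4 all integral)

#0 stroke→Sf1  (Sf1 (Sf) sets flow on bond)
#4 stroke→J1  (Se1 fixes effort; stroke away)
#1 stroke→J1  (1-jn J1 has f-setter on 0)
#2 stroke→J1  (common-f at J1 fixed by 0)
#3 stroke→J1  (J1 flow already set via bond 0)
#5 stroke→J1  (1-jn J1 has f-setter on 0)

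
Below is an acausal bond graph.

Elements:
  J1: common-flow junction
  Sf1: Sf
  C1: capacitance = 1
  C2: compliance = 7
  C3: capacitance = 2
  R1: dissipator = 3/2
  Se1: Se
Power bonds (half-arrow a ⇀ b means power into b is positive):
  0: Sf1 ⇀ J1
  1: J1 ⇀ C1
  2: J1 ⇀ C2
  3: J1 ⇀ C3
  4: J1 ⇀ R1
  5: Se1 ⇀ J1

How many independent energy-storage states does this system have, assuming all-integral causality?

3  (C1, C2, C3 all integral)

β0 stroke at Sf1  (Sf1 fixes flow; stroke at Sf1)
β5 stroke at J1  (Se1: effort source, stroke at far end)
β1 stroke at J1  (J1: bond 0 brought flow, rest push out)
β2 stroke at J1  (J1 flow already set via bond 0)
β3 stroke at J1  (J1 flow already set via bond 0)
β4 stroke at J1  (common-f at J1 fixed by 0)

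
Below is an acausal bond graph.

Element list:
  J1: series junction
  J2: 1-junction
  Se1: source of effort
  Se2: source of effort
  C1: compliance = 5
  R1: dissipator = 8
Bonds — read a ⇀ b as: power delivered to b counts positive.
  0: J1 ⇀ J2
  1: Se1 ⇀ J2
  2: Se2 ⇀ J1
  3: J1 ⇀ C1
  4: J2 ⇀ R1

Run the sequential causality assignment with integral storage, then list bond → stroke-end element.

bond 1 →J2  (Se1 (Se) sets effort on bond)
bond 2 →J1  (Se2 fixes effort; stroke away)
bond 3 →J1  (C1 integral (e out))
bond 0 →J2  (only one flow-in slot at J1)
bond 4 →R1  (J2: last free bond brings flow in)

#0 stroke at J2
#1 stroke at J2
#2 stroke at J1
#3 stroke at J1
#4 stroke at R1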